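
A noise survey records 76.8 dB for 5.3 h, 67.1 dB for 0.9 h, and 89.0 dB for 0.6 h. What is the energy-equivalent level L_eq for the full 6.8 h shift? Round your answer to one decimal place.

80.3 dB

L_eq = 10·log₁₀[(1/T)·Σ tᵢ·10^(Lᵢ/10)] with T = 6.8 h.
Σ tᵢ·10^(Lᵢ/10) = 5.3·10^(76.8/10) + 0.9·10^(67.1/10) + 0.6·10^(89.0/10) = 7.349e+08.
L_eq = 10·log₁₀(7.349e+08/6.8) = 80.34 dB.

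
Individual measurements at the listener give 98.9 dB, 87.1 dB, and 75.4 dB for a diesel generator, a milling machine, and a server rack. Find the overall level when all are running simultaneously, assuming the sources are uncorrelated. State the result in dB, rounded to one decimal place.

Incoherent sources combine by intensity addition: L_total = 10·log₁₀(Σ 10^(L_i/10)).
Σ 10^(L/10) = 10^(98.9/10) + 10^(87.1/10) + 10^(75.4/10) = 8.310e+09.
L_total = 10·log₁₀(8.310e+09) = 99.20 dB.

99.2 dB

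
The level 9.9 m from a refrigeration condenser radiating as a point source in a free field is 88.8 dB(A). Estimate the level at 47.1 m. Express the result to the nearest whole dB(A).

For a point source, L₂ = L₁ − 20·log₁₀(r₂/r₁).
L₂ = 88.8 − 20·log₁₀(47.1/9.9) = 88.8 − 13.548 = 75.25 dB(A).

75 dB(A)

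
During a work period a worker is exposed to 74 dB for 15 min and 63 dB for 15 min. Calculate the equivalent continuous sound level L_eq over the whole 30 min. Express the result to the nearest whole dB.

Weight each interval's intensity by its duration and average over T = 30 min:
Σ tᵢ·10^(Lᵢ/10) = 15·10^(74/10) + 15·10^(63/10) = 4.067e+08.
L_eq = 10·log₁₀(4.067e+08/30) = 71.32 dB.

71 dB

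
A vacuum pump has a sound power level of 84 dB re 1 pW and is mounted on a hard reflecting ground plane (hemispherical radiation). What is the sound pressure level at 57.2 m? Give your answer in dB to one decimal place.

40.9 dB

Free-field hemispherical radiation: L_p = L_w − 10·log₁₀(2π·r²), r = 57.2 m.
2π·r² = 2.056e+04 m², 10·log₁₀ of that is 43.130 dB.
L_p = 84 − 43.130 = 40.87 dB.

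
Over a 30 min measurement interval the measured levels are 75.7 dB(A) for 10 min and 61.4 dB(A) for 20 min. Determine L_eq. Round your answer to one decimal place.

The energy average is taken in the linear domain: L_eq = 10·log₁₀[(Σ tᵢ·10^(Lᵢ/10))/T], T = 30 min.
Σ tᵢ·10^(Lᵢ/10) = 10·10^(75.7/10) + 20·10^(61.4/10) = 3.991e+08.
L_eq = 10·log₁₀(3.991e+08/30) = 71.24 dB(A).

71.2 dB(A)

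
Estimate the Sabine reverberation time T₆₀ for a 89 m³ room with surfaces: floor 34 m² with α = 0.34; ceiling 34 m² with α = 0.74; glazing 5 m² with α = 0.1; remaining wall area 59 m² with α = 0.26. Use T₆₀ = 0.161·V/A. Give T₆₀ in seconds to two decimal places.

0.27 s

A = Σ Sᵢαᵢ = 34·0.34 + 34·0.74 + 5·0.1 + 59·0.26 = 52.56 m².
T₆₀ = 0.161·V/A = 0.161·89/52.56 = 0.273 s.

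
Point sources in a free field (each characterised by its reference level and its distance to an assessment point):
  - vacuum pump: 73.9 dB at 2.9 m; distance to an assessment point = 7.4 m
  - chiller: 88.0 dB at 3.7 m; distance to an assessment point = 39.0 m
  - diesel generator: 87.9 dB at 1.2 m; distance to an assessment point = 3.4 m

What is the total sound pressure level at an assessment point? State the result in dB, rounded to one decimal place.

Apply inverse-square spreading to bring every level to the receiver, then sum 10^(L/10).
vacuum pump: 73.9 − 20·log₁₀(7.4/2.9) = 73.9 − 8.14 = 65.76 dB.
chiller: 88.0 − 20·log₁₀(39.0/3.7) = 88.0 − 20.46 = 67.54 dB.
diesel generator: 87.9 − 20·log₁₀(3.4/1.2) = 87.9 − 9.05 = 78.85 dB.
Σ 10^(L/10) = 8.626e+07 → L_total = 10·log₁₀(8.626e+07) = 79.36 dB.

79.4 dB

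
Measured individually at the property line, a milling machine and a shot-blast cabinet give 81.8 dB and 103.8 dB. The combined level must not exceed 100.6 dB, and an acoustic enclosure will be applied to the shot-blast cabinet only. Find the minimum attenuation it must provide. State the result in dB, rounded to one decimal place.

3.3 dB

Fixed contribution from the other source: Σ 10^(L/10) = 10^(81.8/10) = 1.514e+08 (81.80 dB).
To meet 100.6 dB overall, the treated shot-blast cabinet may contribute at most 10^(100.6/10) − 1.514e+08 = 1.133e+10, i.e. 100.54 dB.
Required insertion loss = 103.8 − 100.54 = 3.26 dB.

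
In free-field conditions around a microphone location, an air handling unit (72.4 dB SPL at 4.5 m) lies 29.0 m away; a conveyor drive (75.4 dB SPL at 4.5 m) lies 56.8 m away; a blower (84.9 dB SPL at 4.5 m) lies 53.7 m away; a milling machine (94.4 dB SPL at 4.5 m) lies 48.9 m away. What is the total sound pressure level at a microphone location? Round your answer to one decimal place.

74.2 dB SPL

Apply inverse-square spreading to bring every level to the receiver, then sum 10^(L/10).
air handling unit: 72.4 − 20·log₁₀(29.0/4.5) = 72.4 − 16.18 = 56.22 dB SPL.
conveyor drive: 75.4 − 20·log₁₀(56.8/4.5) = 75.4 − 22.02 = 53.38 dB SPL.
blower: 84.9 − 20·log₁₀(53.7/4.5) = 84.9 − 21.54 = 63.36 dB SPL.
milling machine: 94.4 − 20·log₁₀(48.9/4.5) = 94.4 − 20.72 = 73.68 dB SPL.
Σ 10^(L/10) = 2.613e+07 → L_total = 10·log₁₀(2.613e+07) = 74.17 dB SPL.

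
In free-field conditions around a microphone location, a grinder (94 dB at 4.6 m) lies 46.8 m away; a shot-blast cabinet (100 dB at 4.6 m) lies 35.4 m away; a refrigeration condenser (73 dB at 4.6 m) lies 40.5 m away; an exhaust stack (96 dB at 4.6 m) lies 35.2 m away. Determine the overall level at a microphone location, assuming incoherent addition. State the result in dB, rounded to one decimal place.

First find each source's level at the receiver (point-source: −20·log₁₀(r/r_ref)), then combine on an intensity basis.
grinder: 94 − 20·log₁₀(46.8/4.6) = 94 − 20.15 = 73.85 dB.
shot-blast cabinet: 100 − 20·log₁₀(35.4/4.6) = 100 − 17.72 = 82.28 dB.
refrigeration condenser: 73 − 20·log₁₀(40.5/4.6) = 73 − 18.89 = 54.11 dB.
exhaust stack: 96 − 20·log₁₀(35.2/4.6) = 96 − 17.68 = 78.32 dB.
Σ 10^(L/10) = 2.614e+08 → L_total = 10·log₁₀(2.614e+08) = 84.17 dB.

84.2 dB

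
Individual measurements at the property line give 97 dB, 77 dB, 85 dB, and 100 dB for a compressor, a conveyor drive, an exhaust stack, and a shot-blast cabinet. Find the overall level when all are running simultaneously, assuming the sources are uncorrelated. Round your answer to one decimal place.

101.9 dB

Incoherent sources combine by intensity addition: L_total = 10·log₁₀(Σ 10^(L_i/10)).
Σ 10^(L/10) = 10^(97/10) + 10^(77/10) + 10^(85/10) + 10^(100/10) = 1.538e+10.
L_total = 10·log₁₀(1.538e+10) = 101.87 dB.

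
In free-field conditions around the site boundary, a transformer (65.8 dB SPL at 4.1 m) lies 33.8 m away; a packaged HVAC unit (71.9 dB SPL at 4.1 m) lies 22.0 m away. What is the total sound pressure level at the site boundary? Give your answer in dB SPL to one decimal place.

Propagate each source to the receiver with L = L_ref − 20·log₁₀(r/r_ref), then add intensities.
transformer: 65.8 − 20·log₁₀(33.8/4.1) = 65.8 − 18.32 = 47.48 dB SPL.
packaged HVAC unit: 71.9 − 20·log₁₀(22.0/4.1) = 71.9 − 14.59 = 57.31 dB SPL.
Σ 10^(L/10) = 5.939e+05 → L_total = 10·log₁₀(5.939e+05) = 57.74 dB SPL.

57.7 dB SPL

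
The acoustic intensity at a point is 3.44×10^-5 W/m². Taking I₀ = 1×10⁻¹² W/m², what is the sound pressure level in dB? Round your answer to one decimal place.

75.4 dB

I/I₀ = 3.44×10^-5/10⁻¹² = 3.44×10^7, and L = 10·log₁₀(I/I₀).
L = 10·(0.5366 + 7) = 75.37 dB.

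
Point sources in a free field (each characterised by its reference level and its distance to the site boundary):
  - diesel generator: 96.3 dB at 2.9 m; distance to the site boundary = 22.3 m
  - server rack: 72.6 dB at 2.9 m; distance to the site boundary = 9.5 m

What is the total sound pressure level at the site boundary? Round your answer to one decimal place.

First find each source's level at the receiver (point-source: −20·log₁₀(r/r_ref)), then combine on an intensity basis.
diesel generator: 96.3 − 20·log₁₀(22.3/2.9) = 96.3 − 17.72 = 78.58 dB.
server rack: 72.6 − 20·log₁₀(9.5/2.9) = 72.6 − 10.31 = 62.29 dB.
Σ 10^(L/10) = 7.384e+07 → L_total = 10·log₁₀(7.384e+07) = 78.68 dB.

78.7 dB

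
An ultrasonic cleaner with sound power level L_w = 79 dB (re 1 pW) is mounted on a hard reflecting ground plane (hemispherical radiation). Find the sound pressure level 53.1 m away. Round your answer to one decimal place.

36.5 dB

The power spreads over a hemisphere of area 2π·r², so L_p = L_w − 10·log₁₀(2π·r²).
2π·r² = 1.772e+04 m², 10·log₁₀ of that is 42.484 dB.
L_p = 79 − 42.484 = 36.52 dB.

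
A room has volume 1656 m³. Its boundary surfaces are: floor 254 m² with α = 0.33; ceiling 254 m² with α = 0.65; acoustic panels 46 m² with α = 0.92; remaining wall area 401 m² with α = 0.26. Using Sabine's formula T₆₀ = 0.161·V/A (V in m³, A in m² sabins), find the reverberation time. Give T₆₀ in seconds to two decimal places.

Total absorption A = 254·0.33 + 254·0.65 + 46·0.92 + 401·0.26 = 395.50 m² sabins.
T₆₀ = 0.161 × 1656 / 395.50 = 0.674 s.

0.67 s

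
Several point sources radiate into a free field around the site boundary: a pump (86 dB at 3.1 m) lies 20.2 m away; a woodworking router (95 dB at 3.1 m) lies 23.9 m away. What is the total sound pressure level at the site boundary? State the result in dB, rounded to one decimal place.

Apply inverse-square spreading to bring every level to the receiver, then sum 10^(L/10).
pump: 86 − 20·log₁₀(20.2/3.1) = 86 − 16.28 = 69.72 dB.
woodworking router: 95 − 20·log₁₀(23.9/3.1) = 95 − 17.74 = 77.26 dB.
Σ 10^(L/10) = 6.258e+07 → L_total = 10·log₁₀(6.258e+07) = 77.96 dB.

78.0 dB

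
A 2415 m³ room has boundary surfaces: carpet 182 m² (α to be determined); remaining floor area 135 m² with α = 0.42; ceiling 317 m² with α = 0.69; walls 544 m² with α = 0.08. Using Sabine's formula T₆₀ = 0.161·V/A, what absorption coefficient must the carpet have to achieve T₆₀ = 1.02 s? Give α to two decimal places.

Required total absorption A = 0.161·2415/1.02 = 381.19 m².
Absorption from the other surfaces = 135·0.42 + 317·0.69 + 544·0.08 = 318.95 m², so the carpet must supply 62.24 m² over 182 m².
α = 62.24/182 = 0.342.

0.34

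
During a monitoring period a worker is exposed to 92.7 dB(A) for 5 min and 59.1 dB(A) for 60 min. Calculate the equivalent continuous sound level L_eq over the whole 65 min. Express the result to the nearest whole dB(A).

82 dB(A)

Weight each interval's intensity by its duration and average over T = 65 min:
Σ tᵢ·10^(Lᵢ/10) = 5·10^(92.7/10) + 60·10^(59.1/10) = 9.359e+09.
L_eq = 10·log₁₀(9.359e+09/65) = 81.58 dB(A).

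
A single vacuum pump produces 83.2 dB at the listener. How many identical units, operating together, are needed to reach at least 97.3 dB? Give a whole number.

26

N identical sources give L₁ + 10·log₁₀ N, so require 10·log₁₀ N ≥ 97.3 − 83.2 = 14.1 dB.
N ≥ 10^(14.1/10) = 25.704, so N = 26.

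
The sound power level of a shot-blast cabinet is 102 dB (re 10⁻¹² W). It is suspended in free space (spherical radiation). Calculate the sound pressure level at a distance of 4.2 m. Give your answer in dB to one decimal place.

78.5 dB

L_p = L_w − 10·log₁₀(4π·r²) with r = 4.2 m.
4π·r² = 221.7 m², 10·log₁₀ of that is 23.457 dB.
L_p = 102 − 23.457 = 78.54 dB.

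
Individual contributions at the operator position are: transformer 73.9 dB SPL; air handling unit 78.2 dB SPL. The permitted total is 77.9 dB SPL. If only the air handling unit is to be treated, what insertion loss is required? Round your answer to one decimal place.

Fixed contribution from the other source: Σ 10^(L/10) = 10^(73.9/10) = 2.455e+07 (73.90 dB SPL).
The limit corresponds to 10^(77.9/10) = 6.166e+07; subtracting the fixed part leaves 3.711e+07 for the air handling unit, i.e. 75.70 dB SPL.
So the air handling unit must be reduced from 78.2 to 75.70 dB SPL: IL = 2.50 dB.

2.5 dB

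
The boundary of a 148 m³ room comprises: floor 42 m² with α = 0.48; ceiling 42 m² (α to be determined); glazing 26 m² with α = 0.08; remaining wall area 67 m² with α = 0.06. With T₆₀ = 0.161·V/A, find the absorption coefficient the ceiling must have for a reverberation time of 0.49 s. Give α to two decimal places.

0.53

From T₆₀ = 0.161·V/A, the target T₆₀ = 0.49 s needs A = 0.161·148/0.49 = 48.63 m².
Absorption from the other surfaces = 42·0.48 + 26·0.08 + 67·0.06 = 26.26 m², so the ceiling must supply 22.37 m² over 42 m².
α = 22.37/42 = 0.533.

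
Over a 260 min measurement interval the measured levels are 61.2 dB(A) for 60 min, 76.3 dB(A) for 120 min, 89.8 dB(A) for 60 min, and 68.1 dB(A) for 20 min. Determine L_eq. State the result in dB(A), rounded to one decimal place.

83.8 dB(A)

L_eq = 10·log₁₀[(1/T)·Σ tᵢ·10^(Lᵢ/10)] with T = 260 min.
Σ tᵢ·10^(Lᵢ/10) = 60·10^(61.2/10) + 120·10^(76.3/10) + 60·10^(89.8/10) + 20·10^(68.1/10) = 6.263e+10.
L_eq = 10·log₁₀(6.263e+10/260) = 83.82 dB(A).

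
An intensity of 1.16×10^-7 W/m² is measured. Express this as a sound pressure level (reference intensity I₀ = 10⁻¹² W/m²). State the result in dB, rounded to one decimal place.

50.6 dB

Dividing by I₀ shifts the exponent by 12: I/I₀ = 1.16×10^5.
L = 10·(0.0645 + 5) = 50.64 dB.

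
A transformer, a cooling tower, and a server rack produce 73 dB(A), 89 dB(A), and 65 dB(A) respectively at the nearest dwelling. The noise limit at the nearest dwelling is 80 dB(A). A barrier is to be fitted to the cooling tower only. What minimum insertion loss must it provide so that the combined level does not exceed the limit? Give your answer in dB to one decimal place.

10.1 dB

The untreated sources together contribute 10^(73/10) + 10^(65/10) = 2.311e+07, i.e. 73.64 dB(A).
The limit corresponds to 10^(80/10) = 1.000e+08; subtracting the fixed part leaves 7.689e+07 for the cooling tower, i.e. 78.86 dB(A).
So the cooling tower must be reduced from 89 to 78.86 dB(A): IL = 10.14 dB.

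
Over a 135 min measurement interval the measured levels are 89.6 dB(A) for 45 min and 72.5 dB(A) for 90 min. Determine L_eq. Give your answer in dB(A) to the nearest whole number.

85 dB(A)

The energy average is taken in the linear domain: L_eq = 10·log₁₀[(Σ tᵢ·10^(Lᵢ/10))/T], T = 135 min.
Σ tᵢ·10^(Lᵢ/10) = 45·10^(89.6/10) + 90·10^(72.5/10) = 4.264e+10.
L_eq = 10·log₁₀(4.264e+10/135) = 84.99 dB(A).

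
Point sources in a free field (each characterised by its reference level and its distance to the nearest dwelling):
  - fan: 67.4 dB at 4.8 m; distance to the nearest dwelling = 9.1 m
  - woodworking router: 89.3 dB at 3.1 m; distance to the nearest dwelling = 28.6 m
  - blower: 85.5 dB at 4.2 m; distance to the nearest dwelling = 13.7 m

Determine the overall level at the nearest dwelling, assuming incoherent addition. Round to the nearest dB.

77 dB

First find each source's level at the receiver (point-source: −20·log₁₀(r/r_ref)), then combine on an intensity basis.
fan: 67.4 − 20·log₁₀(9.1/4.8) = 67.4 − 5.56 = 61.84 dB.
woodworking router: 89.3 − 20·log₁₀(28.6/3.1) = 89.3 − 19.30 = 70.00 dB.
blower: 85.5 − 20·log₁₀(13.7/4.2) = 85.5 − 10.27 = 75.23 dB.
Σ 10^(L/10) = 4.488e+07 → L_total = 10·log₁₀(4.488e+07) = 76.52 dB.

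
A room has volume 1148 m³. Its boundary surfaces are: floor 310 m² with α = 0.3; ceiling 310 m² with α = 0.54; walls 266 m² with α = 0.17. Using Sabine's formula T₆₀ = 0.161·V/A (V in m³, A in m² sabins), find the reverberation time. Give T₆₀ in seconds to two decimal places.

Summing Sᵢαᵢ: 310·0.3 + 310·0.54 + 266·0.17 = 305.62 m².
T₆₀ = 0.161 × 1148 / 305.62 = 0.605 s.

0.60 s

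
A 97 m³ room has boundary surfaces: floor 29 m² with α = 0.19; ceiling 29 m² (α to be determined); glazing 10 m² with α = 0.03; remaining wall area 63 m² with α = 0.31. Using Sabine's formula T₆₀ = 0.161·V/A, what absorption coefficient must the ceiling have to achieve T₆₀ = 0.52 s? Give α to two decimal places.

From T₆₀ = 0.161·V/A, the target T₆₀ = 0.52 s needs A = 0.161·97/0.52 = 30.03 m².
Absorption from the other surfaces = 29·0.19 + 10·0.03 + 63·0.31 = 25.34 m², so the ceiling must supply 4.69 m² over 29 m².
α = 4.69/29 = 0.162.

0.16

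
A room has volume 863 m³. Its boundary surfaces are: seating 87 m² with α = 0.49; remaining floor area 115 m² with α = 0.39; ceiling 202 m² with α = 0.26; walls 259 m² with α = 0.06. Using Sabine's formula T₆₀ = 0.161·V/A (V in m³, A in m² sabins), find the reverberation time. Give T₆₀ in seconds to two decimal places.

Total absorption A = 87·0.49 + 115·0.39 + 202·0.26 + 259·0.06 = 155.54 m² sabins.
T₆₀ = 0.161 × 863 / 155.54 = 0.893 s.

0.89 s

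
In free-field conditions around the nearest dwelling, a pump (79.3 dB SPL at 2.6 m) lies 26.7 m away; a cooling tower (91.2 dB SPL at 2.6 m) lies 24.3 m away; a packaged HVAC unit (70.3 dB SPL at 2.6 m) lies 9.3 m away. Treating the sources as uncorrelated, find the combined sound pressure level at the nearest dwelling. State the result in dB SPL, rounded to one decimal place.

72.2 dB SPL

Apply inverse-square spreading to bring every level to the receiver, then sum 10^(L/10).
pump: 79.3 − 20·log₁₀(26.7/2.6) = 79.3 − 20.23 = 59.07 dB SPL.
cooling tower: 91.2 − 20·log₁₀(24.3/2.6) = 91.2 − 19.41 = 71.79 dB SPL.
packaged HVAC unit: 70.3 − 20·log₁₀(9.3/2.6) = 70.3 − 11.07 = 59.23 dB SPL.
Σ 10^(L/10) = 1.674e+07 → L_total = 10·log₁₀(1.674e+07) = 72.24 dB SPL.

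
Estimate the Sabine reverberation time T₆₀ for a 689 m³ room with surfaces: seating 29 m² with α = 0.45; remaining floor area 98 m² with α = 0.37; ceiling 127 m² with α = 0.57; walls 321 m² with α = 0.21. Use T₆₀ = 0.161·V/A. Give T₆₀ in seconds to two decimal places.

0.59 s

Total absorption A = 29·0.45 + 98·0.37 + 127·0.57 + 321·0.21 = 189.11 m² sabins.
T₆₀ = 0.161 × 689 / 189.11 = 0.587 s.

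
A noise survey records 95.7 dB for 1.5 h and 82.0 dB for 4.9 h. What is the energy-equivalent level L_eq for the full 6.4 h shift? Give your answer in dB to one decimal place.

L_eq = 10·log₁₀[(1/T)·Σ tᵢ·10^(Lᵢ/10)] with T = 6.4 h.
Σ tᵢ·10^(Lᵢ/10) = 1.5·10^(95.7/10) + 4.9·10^(82.0/10) = 6.350e+09.
L_eq = 10·log₁₀(6.350e+09/6.4) = 89.97 dB.

90.0 dB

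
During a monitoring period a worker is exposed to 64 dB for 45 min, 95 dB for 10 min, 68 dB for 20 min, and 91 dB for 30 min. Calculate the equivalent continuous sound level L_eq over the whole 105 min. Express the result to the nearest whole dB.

The energy average is taken in the linear domain: L_eq = 10·log₁₀[(Σ tᵢ·10^(Lᵢ/10))/T], T = 105 min.
Σ tᵢ·10^(Lᵢ/10) = 45·10^(64/10) + 10·10^(95/10) + 20·10^(68/10) + 30·10^(91/10) = 6.963e+10.
L_eq = 10·log₁₀(6.963e+10/105) = 88.22 dB.

88 dB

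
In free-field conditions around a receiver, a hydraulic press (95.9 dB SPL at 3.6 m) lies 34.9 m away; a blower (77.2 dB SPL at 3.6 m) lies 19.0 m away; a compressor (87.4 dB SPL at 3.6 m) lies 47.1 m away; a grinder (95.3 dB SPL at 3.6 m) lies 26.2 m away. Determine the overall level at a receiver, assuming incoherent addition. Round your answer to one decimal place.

Apply inverse-square spreading to bring every level to the receiver, then sum 10^(L/10).
hydraulic press: 95.9 − 20·log₁₀(34.9/3.6) = 95.9 − 19.73 = 76.17 dB SPL.
blower: 77.2 − 20·log₁₀(19.0/3.6) = 77.2 − 14.45 = 62.75 dB SPL.
compressor: 87.4 − 20·log₁₀(47.1/3.6) = 87.4 − 22.33 = 65.07 dB SPL.
grinder: 95.3 − 20·log₁₀(26.2/3.6) = 95.3 − 17.24 = 78.06 dB SPL.
Σ 10^(L/10) = 1.105e+08 → L_total = 10·log₁₀(1.105e+08) = 80.43 dB SPL.

80.4 dB SPL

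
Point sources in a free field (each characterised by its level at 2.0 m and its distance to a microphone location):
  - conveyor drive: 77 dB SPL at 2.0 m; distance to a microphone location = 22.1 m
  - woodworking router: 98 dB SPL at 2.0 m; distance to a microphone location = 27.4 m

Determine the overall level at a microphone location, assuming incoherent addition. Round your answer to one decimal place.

75.3 dB SPL

Apply inverse-square spreading to bring every level to the receiver, then sum 10^(L/10).
conveyor drive: 77 − 20·log₁₀(22.1/2.0) = 77 − 20.87 = 56.13 dB SPL.
woodworking router: 98 − 20·log₁₀(27.4/2.0) = 98 − 22.73 = 75.27 dB SPL.
Σ 10^(L/10) = 3.403e+07 → L_total = 10·log₁₀(3.403e+07) = 75.32 dB SPL.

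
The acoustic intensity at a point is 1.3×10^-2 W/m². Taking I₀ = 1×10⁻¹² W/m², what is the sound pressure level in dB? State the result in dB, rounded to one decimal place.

101.1 dB

L = 10·log₁₀(I/I₀) = 10·log₁₀(1.3×10^-2/10⁻¹²) = 10·log₁₀(1.3×10^10).
L = 10·(0.1139 + 10) = 101.14 dB.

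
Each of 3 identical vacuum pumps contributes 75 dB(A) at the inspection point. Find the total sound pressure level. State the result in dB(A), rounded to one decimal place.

L_total = L₁ + 10·log₁₀ N for N identical incoherent sources.
L_total = 75 + 10·log₁₀(3) = 75 + 4.771 = 79.77 dB(A).

79.8 dB(A)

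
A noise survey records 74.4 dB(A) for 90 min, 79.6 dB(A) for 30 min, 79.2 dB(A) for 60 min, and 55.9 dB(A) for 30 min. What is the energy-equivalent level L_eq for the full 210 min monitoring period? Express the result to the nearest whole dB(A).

77 dB(A)

Weight each interval's intensity by its duration and average over T = 210 min:
Σ tᵢ·10^(Lᵢ/10) = 90·10^(74.4/10) + 30·10^(79.6/10) + 60·10^(79.2/10) + 30·10^(55.9/10) = 1.022e+10.
L_eq = 10·log₁₀(1.022e+10/210) = 76.87 dB(A).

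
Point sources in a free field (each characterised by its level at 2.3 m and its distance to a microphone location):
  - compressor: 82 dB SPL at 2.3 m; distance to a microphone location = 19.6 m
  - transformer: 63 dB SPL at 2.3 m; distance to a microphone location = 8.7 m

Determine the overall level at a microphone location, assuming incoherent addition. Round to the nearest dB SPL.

Propagate each source to the receiver with L = L_ref − 20·log₁₀(r/r_ref), then add intensities.
compressor: 82 − 20·log₁₀(19.6/2.3) = 82 − 18.61 = 63.39 dB SPL.
transformer: 63 − 20·log₁₀(8.7/2.3) = 63 − 11.56 = 51.44 dB SPL.
Σ 10^(L/10) = 2.322e+06 → L_total = 10·log₁₀(2.322e+06) = 63.66 dB SPL.

64 dB SPL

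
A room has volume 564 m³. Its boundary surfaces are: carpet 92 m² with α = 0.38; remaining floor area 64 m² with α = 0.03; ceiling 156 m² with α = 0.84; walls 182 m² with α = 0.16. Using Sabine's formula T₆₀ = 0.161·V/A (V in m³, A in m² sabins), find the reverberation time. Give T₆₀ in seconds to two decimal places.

0.46 s

A = Σ Sᵢαᵢ = 92·0.38 + 64·0.03 + 156·0.84 + 182·0.16 = 197.04 m².
T₆₀ = 0.161·V/A = 0.161·564/197.04 = 0.461 s.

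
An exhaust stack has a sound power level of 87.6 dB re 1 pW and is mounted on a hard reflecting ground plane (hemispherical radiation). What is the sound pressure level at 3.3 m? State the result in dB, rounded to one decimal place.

69.2 dB

Free-field hemispherical radiation: L_p = L_w − 10·log₁₀(2π·r²), r = 3.3 m.
2π·r² = 68.42 m², 10·log₁₀ of that is 18.352 dB.
L_p = 87.6 − 18.352 = 69.25 dB.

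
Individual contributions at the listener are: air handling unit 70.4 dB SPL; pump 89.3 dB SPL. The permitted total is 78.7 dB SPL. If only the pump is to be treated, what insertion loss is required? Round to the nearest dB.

The untreated sources together contribute 10^(70.4/10) = 1.096e+07, i.e. 70.40 dB SPL.
The limit corresponds to 10^(78.7/10) = 7.413e+07; subtracting the fixed part leaves 6.317e+07 for the pump, i.e. 78.00 dB SPL.
Required insertion loss = 89.3 − 78.00 = 11.30 dB.

11 dB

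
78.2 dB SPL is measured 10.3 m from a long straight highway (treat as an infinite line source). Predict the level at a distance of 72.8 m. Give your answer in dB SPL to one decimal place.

69.7 dB SPL

For a line source, L₂ = L₁ − 10·log₁₀(r₂/r₁).
L₂ = 78.2 − 10·log₁₀(72.8/10.3) = 78.2 − 8.493 = 69.71 dB SPL.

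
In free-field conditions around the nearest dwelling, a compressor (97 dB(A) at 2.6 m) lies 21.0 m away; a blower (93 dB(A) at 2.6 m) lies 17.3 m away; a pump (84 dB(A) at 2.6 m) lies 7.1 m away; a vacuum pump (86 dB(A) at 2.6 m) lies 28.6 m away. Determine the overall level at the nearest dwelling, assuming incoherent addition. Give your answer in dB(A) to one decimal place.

82.0 dB(A)

Apply inverse-square spreading to bring every level to the receiver, then sum 10^(L/10).
compressor: 97 − 20·log₁₀(21.0/2.6) = 97 − 18.14 = 78.86 dB(A).
blower: 93 − 20·log₁₀(17.3/2.6) = 93 − 16.46 = 76.54 dB(A).
pump: 84 − 20·log₁₀(7.1/2.6) = 84 − 8.73 = 75.27 dB(A).
vacuum pump: 86 − 20·log₁₀(28.6/2.6) = 86 − 20.83 = 65.17 dB(A).
Σ 10^(L/10) = 1.589e+08 → L_total = 10·log₁₀(1.589e+08) = 82.01 dB(A).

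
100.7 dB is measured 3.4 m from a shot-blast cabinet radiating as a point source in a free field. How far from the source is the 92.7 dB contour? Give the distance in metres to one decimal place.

8.5 m

The 8.0 dB drop corresponds to a distance ratio of 10^(8.0/20) for a point source.
r₂ = 3.4·10^((100.7−92.7)/20) = 3.4·10^(8.0/20) = 8.54 m.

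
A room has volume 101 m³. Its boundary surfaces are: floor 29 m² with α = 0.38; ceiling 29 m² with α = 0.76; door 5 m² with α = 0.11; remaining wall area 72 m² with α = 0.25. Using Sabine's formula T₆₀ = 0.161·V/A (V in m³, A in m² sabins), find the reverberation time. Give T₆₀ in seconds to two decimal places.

0.32 s

A = Σ Sᵢαᵢ = 29·0.38 + 29·0.76 + 5·0.11 + 72·0.25 = 51.61 m².
T₆₀ = 0.161·V/A = 0.161·101/51.61 = 0.315 s.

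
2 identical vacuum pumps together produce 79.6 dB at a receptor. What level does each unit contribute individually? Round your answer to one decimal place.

76.6 dB

For N identical incoherent sources L_total = L₁ + 10·log₁₀ N, so L₁ = 79.6 − 10·log₁₀(2) = 79.6 − 3.010.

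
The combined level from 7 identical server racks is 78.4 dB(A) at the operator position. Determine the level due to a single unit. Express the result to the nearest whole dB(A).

70 dB(A)

Dividing the total intensity by 7 lowers the level by 10·log₁₀ 7 = 8.451 dB: L₁ = 78.4 − 8.451.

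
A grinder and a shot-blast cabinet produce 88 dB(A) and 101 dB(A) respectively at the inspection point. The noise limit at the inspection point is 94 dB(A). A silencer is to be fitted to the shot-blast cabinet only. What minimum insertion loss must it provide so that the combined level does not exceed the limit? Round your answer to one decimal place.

8.3 dB

The untreated sources together contribute 10^(88/10) = 6.310e+08, i.e. 88.00 dB(A).
To meet 94 dB(A) overall, the treated shot-blast cabinet may contribute at most 10^(94/10) − 6.310e+08 = 1.881e+09, i.e. 92.74 dB(A).
Required insertion loss = 101 − 92.74 = 8.26 dB.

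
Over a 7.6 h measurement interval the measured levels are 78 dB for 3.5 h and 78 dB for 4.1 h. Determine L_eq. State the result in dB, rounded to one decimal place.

78.0 dB

Weight each interval's intensity by its duration and average over T = 7.6 h:
Σ tᵢ·10^(Lᵢ/10) = 3.5·10^(78/10) + 4.1·10^(78/10) = 4.795e+08.
L_eq = 10·log₁₀(4.795e+08/7.6) = 78.00 dB.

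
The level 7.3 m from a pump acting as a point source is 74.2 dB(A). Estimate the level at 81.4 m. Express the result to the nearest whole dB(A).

Spherical spreading from a point source gives a 20·log₁₀(r₂/r₁) drop.
L₂ = 74.2 − 20·log₁₀(81.4/7.3) = 74.2 − 20.946 = 53.25 dB(A).

53 dB(A)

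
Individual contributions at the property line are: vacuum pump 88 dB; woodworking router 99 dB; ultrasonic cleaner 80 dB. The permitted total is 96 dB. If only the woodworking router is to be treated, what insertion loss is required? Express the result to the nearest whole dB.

4 dB

The untreated sources together contribute 10^(88/10) + 10^(80/10) = 7.310e+08, i.e. 88.64 dB.
The limit corresponds to 10^(96/10) = 3.981e+09; subtracting the fixed part leaves 3.250e+09 for the woodworking router, i.e. 95.12 dB.
So the woodworking router must be reduced from 99 to 95.12 dB: IL = 3.88 dB.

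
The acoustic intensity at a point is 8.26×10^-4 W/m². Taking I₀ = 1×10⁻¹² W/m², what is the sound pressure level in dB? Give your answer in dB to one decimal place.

89.2 dB

I/I₀ = 8.26×10^-4/10⁻¹² = 8.26×10^8, and L = 10·log₁₀(I/I₀).
L = 10·(0.9170 + 8) = 89.17 dB.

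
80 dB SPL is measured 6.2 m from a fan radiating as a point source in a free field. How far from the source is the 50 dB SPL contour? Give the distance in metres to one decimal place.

196.1 m

The 30.0 dB drop corresponds to a distance ratio of 10^(30.0/20) for a point source.
r₂ = 6.2·10^((80−50)/20) = 6.2·10^(30.0/20) = 196.06 m.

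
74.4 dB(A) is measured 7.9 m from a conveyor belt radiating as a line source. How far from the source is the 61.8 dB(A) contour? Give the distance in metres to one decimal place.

143.8 m

For a line source L₁ − L₂ = 10·log₁₀(r₂/r₁), so r₂ = r₁·10^((L₁−L₂)/10).
r₂ = 7.9·10^((74.4−61.8)/10) = 7.9·10^(12.6/10) = 143.76 m.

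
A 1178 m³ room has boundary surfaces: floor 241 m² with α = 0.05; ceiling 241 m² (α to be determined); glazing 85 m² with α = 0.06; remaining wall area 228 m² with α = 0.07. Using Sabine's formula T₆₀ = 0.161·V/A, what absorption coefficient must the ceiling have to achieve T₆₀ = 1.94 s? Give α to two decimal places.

0.27

Required total absorption A = 0.161·1178/1.94 = 97.76 m².
Absorption from the other surfaces = 241·0.05 + 85·0.06 + 228·0.07 = 33.11 m², so the ceiling must supply 64.65 m² over 241 m².
α = 64.65/241 = 0.268.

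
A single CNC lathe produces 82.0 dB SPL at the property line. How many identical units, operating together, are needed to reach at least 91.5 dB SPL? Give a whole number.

N identical sources give L₁ + 10·log₁₀ N, so require 10·log₁₀ N ≥ 91.5 − 82.0 = 9.5 dB.
N ≥ 10^(9.5/10) = 8.913, so N = 9.

9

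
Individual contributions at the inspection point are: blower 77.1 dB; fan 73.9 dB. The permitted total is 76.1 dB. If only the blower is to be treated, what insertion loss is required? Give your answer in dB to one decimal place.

5.0 dB

Everything except the blower sums to 10^(73.9/10) = 2.455e+07 in linear terms, 73.90 dB.
The limit corresponds to 10^(76.1/10) = 4.074e+07; subtracting the fixed part leaves 1.619e+07 for the blower, i.e. 72.09 dB.
Required insertion loss = 77.1 − 72.09 = 5.01 dB.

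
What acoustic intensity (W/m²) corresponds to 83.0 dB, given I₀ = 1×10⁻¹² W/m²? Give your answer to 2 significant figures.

0.00020 W/m²

I = I₀·10^(L/10) = 10⁻¹² × 10^(83.0/10) = 10^(-3.700).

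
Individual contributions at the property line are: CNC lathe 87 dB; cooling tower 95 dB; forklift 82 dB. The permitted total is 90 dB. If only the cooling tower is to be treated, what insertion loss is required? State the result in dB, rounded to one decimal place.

9.7 dB

Fixed contribution from the other sources: Σ 10^(L/10) = 10^(87/10) + 10^(82/10) = 6.597e+08 (88.19 dB).
The limit corresponds to 10^(90/10) = 1.000e+09; subtracting the fixed part leaves 3.403e+08 for the cooling tower, i.e. 85.32 dB.
So the cooling tower must be reduced from 95 to 85.32 dB: IL = 9.68 dB.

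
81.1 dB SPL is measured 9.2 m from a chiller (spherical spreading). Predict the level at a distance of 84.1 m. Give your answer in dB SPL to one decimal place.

61.9 dB SPL

Spherical spreading from a point source gives a 20·log₁₀(r₂/r₁) drop.
L₂ = 81.1 − 20·log₁₀(84.1/9.2) = 81.1 − 19.220 = 61.88 dB SPL.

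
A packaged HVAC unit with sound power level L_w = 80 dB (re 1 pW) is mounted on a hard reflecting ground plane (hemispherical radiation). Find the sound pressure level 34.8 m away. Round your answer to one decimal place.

Free-field hemispherical radiation: L_p = L_w − 10·log₁₀(2π·r²), r = 34.8 m.
2π·r² = 7609 m², 10·log₁₀ of that is 38.813 dB.
L_p = 80 − 38.813 = 41.19 dB.

41.2 dB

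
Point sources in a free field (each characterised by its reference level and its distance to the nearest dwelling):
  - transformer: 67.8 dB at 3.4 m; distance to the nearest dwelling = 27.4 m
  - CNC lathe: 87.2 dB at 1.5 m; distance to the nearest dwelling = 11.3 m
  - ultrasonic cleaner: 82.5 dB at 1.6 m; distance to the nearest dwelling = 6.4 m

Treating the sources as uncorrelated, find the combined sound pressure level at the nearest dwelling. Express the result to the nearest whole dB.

Propagate each source to the receiver with L = L_ref − 20·log₁₀(r/r_ref), then add intensities.
transformer: 67.8 − 20·log₁₀(27.4/3.4) = 67.8 − 18.13 = 49.67 dB.
CNC lathe: 87.2 − 20·log₁₀(11.3/1.5) = 87.2 − 17.54 = 69.66 dB.
ultrasonic cleaner: 82.5 − 20·log₁₀(6.4/1.6) = 82.5 − 12.04 = 70.46 dB.
Σ 10^(L/10) = 2.045e+07 → L_total = 10·log₁₀(2.045e+07) = 73.11 dB.

73 dB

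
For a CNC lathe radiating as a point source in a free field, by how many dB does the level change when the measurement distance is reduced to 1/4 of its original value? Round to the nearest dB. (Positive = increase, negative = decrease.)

+12 dB

Point-source spreading: ΔL = −20·log₁₀(r₂/r₁).
ΔL = −20·log₁₀(0.25) = +12.04 dB.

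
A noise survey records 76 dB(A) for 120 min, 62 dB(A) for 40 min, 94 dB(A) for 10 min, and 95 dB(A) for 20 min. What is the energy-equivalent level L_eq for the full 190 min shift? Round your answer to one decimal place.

86.9 dB(A)

The energy average is taken in the linear domain: L_eq = 10·log₁₀[(Σ tᵢ·10^(Lᵢ/10))/T], T = 190 min.
Σ tᵢ·10^(Lᵢ/10) = 120·10^(76/10) + 40·10^(62/10) + 10·10^(94/10) + 20·10^(95/10) = 9.321e+10.
L_eq = 10·log₁₀(9.321e+10/190) = 86.91 dB(A).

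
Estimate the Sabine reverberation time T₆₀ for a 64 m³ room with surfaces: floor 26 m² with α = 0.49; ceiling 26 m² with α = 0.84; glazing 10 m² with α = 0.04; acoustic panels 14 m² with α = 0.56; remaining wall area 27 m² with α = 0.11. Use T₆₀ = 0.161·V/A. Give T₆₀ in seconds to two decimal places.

0.23 s

Summing Sᵢαᵢ: 26·0.49 + 26·0.84 + 10·0.04 + 14·0.56 + 27·0.11 = 45.79 m².
T₆₀ = 0.161 × 64 / 45.79 = 0.225 s.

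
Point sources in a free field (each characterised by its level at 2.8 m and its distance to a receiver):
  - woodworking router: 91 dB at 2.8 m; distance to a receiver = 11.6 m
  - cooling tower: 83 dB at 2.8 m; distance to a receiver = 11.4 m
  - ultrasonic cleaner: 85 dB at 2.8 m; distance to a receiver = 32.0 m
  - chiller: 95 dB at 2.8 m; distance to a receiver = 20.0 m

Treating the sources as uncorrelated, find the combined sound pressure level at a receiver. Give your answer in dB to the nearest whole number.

First find each source's level at the receiver (point-source: −20·log₁₀(r/r_ref)), then combine on an intensity basis.
woodworking router: 91 − 20·log₁₀(11.6/2.8) = 91 − 12.35 = 78.65 dB.
cooling tower: 83 − 20·log₁₀(11.4/2.8) = 83 − 12.19 = 70.81 dB.
ultrasonic cleaner: 85 − 20·log₁₀(32.0/2.8) = 85 − 21.16 = 63.84 dB.
chiller: 95 − 20·log₁₀(20.0/2.8) = 95 − 17.08 = 77.92 dB.
Σ 10^(L/10) = 1.498e+08 → L_total = 10·log₁₀(1.498e+08) = 81.75 dB.

82 dB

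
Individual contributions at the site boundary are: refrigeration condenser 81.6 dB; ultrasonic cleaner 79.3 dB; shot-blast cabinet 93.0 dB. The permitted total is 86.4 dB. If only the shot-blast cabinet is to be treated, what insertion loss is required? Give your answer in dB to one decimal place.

Fixed contribution from the other sources: Σ 10^(L/10) = 10^(81.6/10) + 10^(79.3/10) = 2.297e+08 (83.61 dB).
To meet 86.4 dB overall, the treated shot-blast cabinet may contribute at most 10^(86.4/10) − 2.297e+08 = 2.069e+08, i.e. 83.16 dB.
So the shot-blast cabinet must be reduced from 93.0 to 83.16 dB: IL = 9.84 dB.

9.8 dB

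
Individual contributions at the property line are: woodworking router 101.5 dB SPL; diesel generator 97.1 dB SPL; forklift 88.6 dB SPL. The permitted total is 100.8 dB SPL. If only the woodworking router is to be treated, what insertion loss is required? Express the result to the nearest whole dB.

4 dB

The untreated sources together contribute 10^(97.1/10) + 10^(88.6/10) = 5.853e+09, i.e. 97.67 dB SPL.
The limit corresponds to 10^(100.8/10) = 1.202e+10; subtracting the fixed part leaves 6.170e+09 for the woodworking router, i.e. 97.90 dB SPL.
So the woodworking router must be reduced from 101.5 to 97.90 dB SPL: IL = 3.60 dB.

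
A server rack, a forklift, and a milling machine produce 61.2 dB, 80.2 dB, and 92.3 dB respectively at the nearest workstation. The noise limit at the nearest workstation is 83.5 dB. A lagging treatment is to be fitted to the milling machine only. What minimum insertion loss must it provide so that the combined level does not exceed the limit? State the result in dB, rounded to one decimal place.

11.6 dB

The untreated sources together contribute 10^(61.2/10) + 10^(80.2/10) = 1.060e+08, i.e. 80.25 dB.
To meet 83.5 dB overall, the treated milling machine may contribute at most 10^(83.5/10) − 1.060e+08 = 1.178e+08, i.e. 80.71 dB.
So the milling machine must be reduced from 92.3 to 80.71 dB: IL = 11.59 dB.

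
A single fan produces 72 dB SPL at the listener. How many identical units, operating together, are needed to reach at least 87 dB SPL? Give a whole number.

32

Need L₁ + 10·log₁₀ N ≥ 87, i.e. log₁₀ N ≥ 1.50.
N ≥ 10^(15.0/10) = 31.623, so N = 32.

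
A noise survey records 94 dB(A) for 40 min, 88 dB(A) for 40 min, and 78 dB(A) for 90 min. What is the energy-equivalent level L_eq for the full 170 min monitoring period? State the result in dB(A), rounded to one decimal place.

The energy average is taken in the linear domain: L_eq = 10·log₁₀[(Σ tᵢ·10^(Lᵢ/10))/T], T = 170 min.
Σ tᵢ·10^(Lᵢ/10) = 40·10^(94/10) + 40·10^(88/10) + 90·10^(78/10) = 1.314e+11.
L_eq = 10·log₁₀(1.314e+11/170) = 88.88 dB(A).

88.9 dB(A)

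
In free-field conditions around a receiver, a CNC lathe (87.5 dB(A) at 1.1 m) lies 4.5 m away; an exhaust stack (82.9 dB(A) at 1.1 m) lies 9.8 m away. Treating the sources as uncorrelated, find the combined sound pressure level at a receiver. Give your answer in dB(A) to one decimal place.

First find each source's level at the receiver (point-source: −20·log₁₀(r/r_ref)), then combine on an intensity basis.
CNC lathe: 87.5 − 20·log₁₀(4.5/1.1) = 87.5 − 12.24 = 75.26 dB(A).
exhaust stack: 82.9 − 20·log₁₀(9.8/1.1) = 82.9 − 19.00 = 63.90 dB(A).
Σ 10^(L/10) = 3.606e+07 → L_total = 10·log₁₀(3.606e+07) = 75.57 dB(A).

75.6 dB(A)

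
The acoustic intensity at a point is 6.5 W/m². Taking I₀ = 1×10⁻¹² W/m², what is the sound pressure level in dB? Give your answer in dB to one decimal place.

128.1 dB

Dividing by I₀ shifts the exponent by 12: I/I₀ = 6.5×10^12.
L = 10·(0.8129 + 12) = 128.13 dB.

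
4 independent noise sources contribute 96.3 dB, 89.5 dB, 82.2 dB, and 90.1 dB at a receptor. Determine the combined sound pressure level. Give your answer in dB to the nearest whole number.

For uncorrelated sources the intensities add, so convert each level to linear form, sum, and take 10·log₁₀ of the total.
Σ 10^(L/10) = 10^(96.3/10) + 10^(89.5/10) + 10^(82.2/10) + 10^(90.1/10) = 6.346e+09.
L_total = 10·log₁₀(6.346e+09) = 98.03 dB.

98 dB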